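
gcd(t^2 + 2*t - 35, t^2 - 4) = 1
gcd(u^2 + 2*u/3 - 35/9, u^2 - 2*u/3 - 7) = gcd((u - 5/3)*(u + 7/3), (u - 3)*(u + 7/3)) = u + 7/3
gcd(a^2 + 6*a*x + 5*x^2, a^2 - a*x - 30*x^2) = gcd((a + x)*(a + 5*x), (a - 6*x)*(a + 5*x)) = a + 5*x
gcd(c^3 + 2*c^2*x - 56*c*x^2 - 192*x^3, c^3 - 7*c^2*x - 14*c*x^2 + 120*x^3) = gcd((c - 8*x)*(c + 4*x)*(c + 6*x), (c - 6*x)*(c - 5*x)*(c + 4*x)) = c + 4*x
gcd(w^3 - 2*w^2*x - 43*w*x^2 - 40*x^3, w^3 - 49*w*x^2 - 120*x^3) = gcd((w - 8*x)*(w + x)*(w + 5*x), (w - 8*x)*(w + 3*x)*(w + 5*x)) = -w^2 + 3*w*x + 40*x^2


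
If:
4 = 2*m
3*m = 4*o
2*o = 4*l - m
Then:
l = 5/4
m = 2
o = 3/2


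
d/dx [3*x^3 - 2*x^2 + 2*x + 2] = 9*x^2 - 4*x + 2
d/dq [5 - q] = -1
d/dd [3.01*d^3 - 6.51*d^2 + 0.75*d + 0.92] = 9.03*d^2 - 13.02*d + 0.75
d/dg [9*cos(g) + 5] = -9*sin(g)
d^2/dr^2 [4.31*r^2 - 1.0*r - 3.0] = 8.62000000000000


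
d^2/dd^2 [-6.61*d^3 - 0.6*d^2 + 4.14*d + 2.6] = -39.66*d - 1.2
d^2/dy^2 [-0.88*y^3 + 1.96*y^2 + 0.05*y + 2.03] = 3.92 - 5.28*y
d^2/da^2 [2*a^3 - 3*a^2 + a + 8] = 12*a - 6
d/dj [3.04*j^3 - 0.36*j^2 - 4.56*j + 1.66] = 9.12*j^2 - 0.72*j - 4.56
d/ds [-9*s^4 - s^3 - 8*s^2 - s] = -36*s^3 - 3*s^2 - 16*s - 1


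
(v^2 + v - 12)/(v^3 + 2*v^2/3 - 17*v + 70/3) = 3*(v^2 + v - 12)/(3*v^3 + 2*v^2 - 51*v + 70)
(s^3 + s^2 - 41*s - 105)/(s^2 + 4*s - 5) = (s^2 - 4*s - 21)/(s - 1)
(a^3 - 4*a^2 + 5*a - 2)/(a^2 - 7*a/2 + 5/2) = 2*(a^2 - 3*a + 2)/(2*a - 5)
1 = 1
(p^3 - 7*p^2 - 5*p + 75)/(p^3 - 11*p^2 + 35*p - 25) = (p + 3)/(p - 1)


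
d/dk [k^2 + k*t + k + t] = 2*k + t + 1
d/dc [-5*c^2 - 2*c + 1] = -10*c - 2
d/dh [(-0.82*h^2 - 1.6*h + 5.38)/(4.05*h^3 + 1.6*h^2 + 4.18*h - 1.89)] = (3.321*h^4 + 12.96*h^3 - 66.2346*h^2 - 14.1164*h - 19.4644)/(16.4025*h^6 + 12.96*h^5 + 36.418*h^4 - 1.933*h^3 + 11.4244*h^2 - 15.8004*h + 3.5721)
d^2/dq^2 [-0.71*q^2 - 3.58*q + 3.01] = -1.42000000000000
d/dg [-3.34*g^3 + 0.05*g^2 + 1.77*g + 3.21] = -10.02*g^2 + 0.1*g + 1.77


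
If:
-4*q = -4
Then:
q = 1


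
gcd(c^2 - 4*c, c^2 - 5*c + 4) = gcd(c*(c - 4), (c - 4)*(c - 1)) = c - 4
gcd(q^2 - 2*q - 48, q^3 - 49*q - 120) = q - 8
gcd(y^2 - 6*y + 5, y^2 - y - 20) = y - 5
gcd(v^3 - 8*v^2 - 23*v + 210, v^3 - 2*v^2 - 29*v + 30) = v^2 - v - 30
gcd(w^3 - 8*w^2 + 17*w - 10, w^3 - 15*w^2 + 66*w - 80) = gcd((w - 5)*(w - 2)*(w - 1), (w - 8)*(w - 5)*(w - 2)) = w^2 - 7*w + 10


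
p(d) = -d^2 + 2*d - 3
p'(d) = 2 - 2*d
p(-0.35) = -3.82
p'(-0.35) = 2.70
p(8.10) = -52.41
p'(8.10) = -14.20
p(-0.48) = -4.19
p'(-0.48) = 2.96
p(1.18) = -2.03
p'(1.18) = -0.36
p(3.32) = -7.38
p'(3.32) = -4.64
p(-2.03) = -11.18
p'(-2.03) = 6.06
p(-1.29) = -7.24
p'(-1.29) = 4.58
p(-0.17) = -3.37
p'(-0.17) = 2.34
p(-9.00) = -102.00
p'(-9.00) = 20.00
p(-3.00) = -18.00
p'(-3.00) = 8.00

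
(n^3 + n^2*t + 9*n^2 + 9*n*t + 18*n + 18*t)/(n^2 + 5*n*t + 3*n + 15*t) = (n^2 + n*t + 6*n + 6*t)/(n + 5*t)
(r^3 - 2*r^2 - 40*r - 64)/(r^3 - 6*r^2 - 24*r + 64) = (r + 2)/(r - 2)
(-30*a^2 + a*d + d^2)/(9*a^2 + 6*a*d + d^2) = (-30*a^2 + a*d + d^2)/(9*a^2 + 6*a*d + d^2)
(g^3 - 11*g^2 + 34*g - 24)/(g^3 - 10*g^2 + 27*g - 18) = (g - 4)/(g - 3)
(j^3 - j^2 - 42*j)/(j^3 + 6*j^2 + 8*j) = (j^2 - j - 42)/(j^2 + 6*j + 8)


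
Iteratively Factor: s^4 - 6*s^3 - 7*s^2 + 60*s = (s + 3)*(s^3 - 9*s^2 + 20*s) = (s - 4)*(s + 3)*(s^2 - 5*s) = s*(s - 4)*(s + 3)*(s - 5)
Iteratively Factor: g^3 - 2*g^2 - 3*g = (g - 3)*(g^2 + g) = (g - 3)*(g + 1)*(g)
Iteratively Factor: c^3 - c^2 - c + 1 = (c - 1)*(c^2 - 1) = (c - 1)*(c + 1)*(c - 1)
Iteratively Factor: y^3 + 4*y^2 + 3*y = (y + 3)*(y^2 + y) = y*(y + 3)*(y + 1)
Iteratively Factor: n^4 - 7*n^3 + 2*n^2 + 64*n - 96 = (n - 2)*(n^3 - 5*n^2 - 8*n + 48) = (n - 4)*(n - 2)*(n^2 - n - 12) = (n - 4)*(n - 2)*(n + 3)*(n - 4)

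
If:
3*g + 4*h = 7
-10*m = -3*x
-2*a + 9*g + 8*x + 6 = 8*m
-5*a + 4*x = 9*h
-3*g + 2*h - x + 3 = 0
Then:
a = -691/130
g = 383/117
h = -55/78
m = -321/130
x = -107/13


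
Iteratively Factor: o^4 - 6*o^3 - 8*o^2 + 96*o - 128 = (o - 2)*(o^3 - 4*o^2 - 16*o + 64) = (o - 2)*(o + 4)*(o^2 - 8*o + 16) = (o - 4)*(o - 2)*(o + 4)*(o - 4)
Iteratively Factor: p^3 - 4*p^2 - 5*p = (p - 5)*(p^2 + p) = (p - 5)*(p + 1)*(p)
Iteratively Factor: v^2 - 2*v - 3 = (v + 1)*(v - 3)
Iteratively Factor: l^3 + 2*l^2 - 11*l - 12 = (l + 4)*(l^2 - 2*l - 3) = (l + 1)*(l + 4)*(l - 3)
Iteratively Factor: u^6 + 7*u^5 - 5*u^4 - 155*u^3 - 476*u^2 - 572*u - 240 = (u + 1)*(u^5 + 6*u^4 - 11*u^3 - 144*u^2 - 332*u - 240) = (u + 1)*(u + 3)*(u^4 + 3*u^3 - 20*u^2 - 84*u - 80) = (u + 1)*(u + 3)*(u + 4)*(u^3 - u^2 - 16*u - 20) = (u - 5)*(u + 1)*(u + 3)*(u + 4)*(u^2 + 4*u + 4) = (u - 5)*(u + 1)*(u + 2)*(u + 3)*(u + 4)*(u + 2)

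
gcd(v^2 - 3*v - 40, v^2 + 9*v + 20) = v + 5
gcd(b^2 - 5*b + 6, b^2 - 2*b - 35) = 1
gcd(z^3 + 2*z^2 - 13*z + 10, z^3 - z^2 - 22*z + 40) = z^2 + 3*z - 10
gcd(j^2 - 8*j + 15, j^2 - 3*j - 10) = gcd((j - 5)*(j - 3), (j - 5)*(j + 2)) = j - 5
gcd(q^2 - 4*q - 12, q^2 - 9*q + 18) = q - 6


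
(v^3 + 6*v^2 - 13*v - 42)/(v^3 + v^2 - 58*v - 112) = (v - 3)/(v - 8)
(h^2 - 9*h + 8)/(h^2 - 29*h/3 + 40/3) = 3*(h - 1)/(3*h - 5)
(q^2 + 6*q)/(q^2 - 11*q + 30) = q*(q + 6)/(q^2 - 11*q + 30)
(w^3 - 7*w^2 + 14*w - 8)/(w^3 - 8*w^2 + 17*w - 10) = (w - 4)/(w - 5)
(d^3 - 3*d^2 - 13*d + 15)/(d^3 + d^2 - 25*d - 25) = (d^2 + 2*d - 3)/(d^2 + 6*d + 5)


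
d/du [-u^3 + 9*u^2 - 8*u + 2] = -3*u^2 + 18*u - 8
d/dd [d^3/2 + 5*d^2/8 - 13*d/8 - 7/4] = 3*d^2/2 + 5*d/4 - 13/8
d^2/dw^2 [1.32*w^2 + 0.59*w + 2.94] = 2.64000000000000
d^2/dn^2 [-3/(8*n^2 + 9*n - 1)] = 6*(64*n^2 + 72*n - (16*n + 9)^2 - 8)/(8*n^2 + 9*n - 1)^3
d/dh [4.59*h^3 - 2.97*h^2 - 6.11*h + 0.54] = 13.77*h^2 - 5.94*h - 6.11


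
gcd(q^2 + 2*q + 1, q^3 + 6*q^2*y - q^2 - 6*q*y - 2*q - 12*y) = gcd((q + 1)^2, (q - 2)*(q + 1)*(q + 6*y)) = q + 1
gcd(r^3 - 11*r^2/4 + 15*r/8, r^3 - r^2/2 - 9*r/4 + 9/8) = r - 3/2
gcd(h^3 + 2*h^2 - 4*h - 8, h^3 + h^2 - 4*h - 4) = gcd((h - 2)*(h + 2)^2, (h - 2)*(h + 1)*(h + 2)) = h^2 - 4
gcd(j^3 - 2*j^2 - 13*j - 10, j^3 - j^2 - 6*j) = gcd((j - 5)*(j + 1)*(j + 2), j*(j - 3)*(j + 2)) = j + 2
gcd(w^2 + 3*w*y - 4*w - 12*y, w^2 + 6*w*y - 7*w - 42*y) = 1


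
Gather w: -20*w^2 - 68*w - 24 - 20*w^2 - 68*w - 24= -40*w^2 - 136*w - 48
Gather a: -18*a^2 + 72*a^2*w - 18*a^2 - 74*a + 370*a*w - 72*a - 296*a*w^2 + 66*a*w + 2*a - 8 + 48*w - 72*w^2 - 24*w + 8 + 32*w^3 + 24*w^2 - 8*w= a^2*(72*w - 36) + a*(-296*w^2 + 436*w - 144) + 32*w^3 - 48*w^2 + 16*w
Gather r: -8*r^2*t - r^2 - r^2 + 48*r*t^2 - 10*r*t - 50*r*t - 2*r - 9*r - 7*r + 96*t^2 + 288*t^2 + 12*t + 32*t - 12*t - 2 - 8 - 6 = r^2*(-8*t - 2) + r*(48*t^2 - 60*t - 18) + 384*t^2 + 32*t - 16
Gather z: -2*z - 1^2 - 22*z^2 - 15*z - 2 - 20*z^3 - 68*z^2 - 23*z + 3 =-20*z^3 - 90*z^2 - 40*z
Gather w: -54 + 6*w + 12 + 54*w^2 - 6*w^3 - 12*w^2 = -6*w^3 + 42*w^2 + 6*w - 42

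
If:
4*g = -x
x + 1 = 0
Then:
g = 1/4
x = -1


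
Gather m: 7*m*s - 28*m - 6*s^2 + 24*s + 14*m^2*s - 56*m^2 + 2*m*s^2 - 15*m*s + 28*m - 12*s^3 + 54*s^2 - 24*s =m^2*(14*s - 56) + m*(2*s^2 - 8*s) - 12*s^3 + 48*s^2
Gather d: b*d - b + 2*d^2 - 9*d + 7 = -b + 2*d^2 + d*(b - 9) + 7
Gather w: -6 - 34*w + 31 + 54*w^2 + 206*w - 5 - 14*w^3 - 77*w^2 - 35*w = -14*w^3 - 23*w^2 + 137*w + 20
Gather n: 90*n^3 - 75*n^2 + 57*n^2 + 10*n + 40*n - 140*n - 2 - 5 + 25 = 90*n^3 - 18*n^2 - 90*n + 18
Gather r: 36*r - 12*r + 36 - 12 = 24*r + 24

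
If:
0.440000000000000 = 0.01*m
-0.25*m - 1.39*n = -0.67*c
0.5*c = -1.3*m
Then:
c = -114.40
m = 44.00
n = -63.06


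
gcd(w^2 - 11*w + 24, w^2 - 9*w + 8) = w - 8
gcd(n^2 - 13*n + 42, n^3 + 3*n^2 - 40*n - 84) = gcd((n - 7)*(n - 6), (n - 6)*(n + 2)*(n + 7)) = n - 6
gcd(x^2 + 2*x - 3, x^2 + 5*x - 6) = x - 1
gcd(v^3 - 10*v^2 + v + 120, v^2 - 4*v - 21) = v + 3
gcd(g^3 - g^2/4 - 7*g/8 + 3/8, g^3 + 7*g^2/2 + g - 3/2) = g^2 + g/2 - 1/2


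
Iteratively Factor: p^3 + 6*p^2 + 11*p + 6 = (p + 3)*(p^2 + 3*p + 2) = (p + 2)*(p + 3)*(p + 1)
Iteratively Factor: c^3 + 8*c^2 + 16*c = (c)*(c^2 + 8*c + 16) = c*(c + 4)*(c + 4)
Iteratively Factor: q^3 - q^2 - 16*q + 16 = (q + 4)*(q^2 - 5*q + 4) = (q - 1)*(q + 4)*(q - 4)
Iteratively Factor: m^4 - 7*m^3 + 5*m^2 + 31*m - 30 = (m + 2)*(m^3 - 9*m^2 + 23*m - 15) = (m - 5)*(m + 2)*(m^2 - 4*m + 3) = (m - 5)*(m - 3)*(m + 2)*(m - 1)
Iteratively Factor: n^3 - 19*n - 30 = (n - 5)*(n^2 + 5*n + 6) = (n - 5)*(n + 2)*(n + 3)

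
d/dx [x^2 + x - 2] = 2*x + 1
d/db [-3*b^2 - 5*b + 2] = -6*b - 5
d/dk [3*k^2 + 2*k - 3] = 6*k + 2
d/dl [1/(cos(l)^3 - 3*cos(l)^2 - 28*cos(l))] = (3*sin(l) - 28*sin(l)/cos(l)^2 - 6*tan(l))/(sin(l)^2 + 3*cos(l) + 27)^2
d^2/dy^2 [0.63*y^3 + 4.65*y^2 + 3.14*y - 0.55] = 3.78*y + 9.3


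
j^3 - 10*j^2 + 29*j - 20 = (j - 5)*(j - 4)*(j - 1)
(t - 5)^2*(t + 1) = t^3 - 9*t^2 + 15*t + 25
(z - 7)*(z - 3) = z^2 - 10*z + 21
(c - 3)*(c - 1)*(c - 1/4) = c^3 - 17*c^2/4 + 4*c - 3/4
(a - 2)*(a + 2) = a^2 - 4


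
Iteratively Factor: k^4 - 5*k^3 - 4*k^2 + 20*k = (k - 5)*(k^3 - 4*k) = k*(k - 5)*(k^2 - 4) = k*(k - 5)*(k + 2)*(k - 2)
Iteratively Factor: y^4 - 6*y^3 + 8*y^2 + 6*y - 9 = (y - 3)*(y^3 - 3*y^2 - y + 3) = (y - 3)*(y - 1)*(y^2 - 2*y - 3) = (y - 3)^2*(y - 1)*(y + 1)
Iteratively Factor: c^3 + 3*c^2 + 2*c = (c)*(c^2 + 3*c + 2) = c*(c + 2)*(c + 1)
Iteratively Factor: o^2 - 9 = (o - 3)*(o + 3)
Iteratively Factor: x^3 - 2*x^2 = (x)*(x^2 - 2*x) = x*(x - 2)*(x)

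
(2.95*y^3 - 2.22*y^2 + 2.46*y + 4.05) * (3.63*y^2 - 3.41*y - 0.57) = 10.7085*y^5 - 18.1181*y^4 + 14.8185*y^3 + 7.5783*y^2 - 15.2127*y - 2.3085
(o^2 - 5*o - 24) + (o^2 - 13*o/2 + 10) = 2*o^2 - 23*o/2 - 14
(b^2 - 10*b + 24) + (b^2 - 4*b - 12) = 2*b^2 - 14*b + 12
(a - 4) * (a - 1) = a^2 - 5*a + 4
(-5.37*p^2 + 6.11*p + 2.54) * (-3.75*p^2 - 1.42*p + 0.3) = 20.1375*p^4 - 15.2871*p^3 - 19.8122*p^2 - 1.7738*p + 0.762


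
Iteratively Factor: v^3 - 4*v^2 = (v - 4)*(v^2) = v*(v - 4)*(v)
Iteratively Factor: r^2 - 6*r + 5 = (r - 1)*(r - 5)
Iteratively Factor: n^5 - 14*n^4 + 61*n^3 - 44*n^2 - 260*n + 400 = (n - 2)*(n^4 - 12*n^3 + 37*n^2 + 30*n - 200) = (n - 2)*(n + 2)*(n^3 - 14*n^2 + 65*n - 100) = (n - 5)*(n - 2)*(n + 2)*(n^2 - 9*n + 20) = (n - 5)*(n - 4)*(n - 2)*(n + 2)*(n - 5)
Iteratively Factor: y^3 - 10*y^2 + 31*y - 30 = (y - 5)*(y^2 - 5*y + 6) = (y - 5)*(y - 3)*(y - 2)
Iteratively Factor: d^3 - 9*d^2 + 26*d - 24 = (d - 4)*(d^2 - 5*d + 6) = (d - 4)*(d - 2)*(d - 3)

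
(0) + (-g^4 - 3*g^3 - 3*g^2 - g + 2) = -g^4 - 3*g^3 - 3*g^2 - g + 2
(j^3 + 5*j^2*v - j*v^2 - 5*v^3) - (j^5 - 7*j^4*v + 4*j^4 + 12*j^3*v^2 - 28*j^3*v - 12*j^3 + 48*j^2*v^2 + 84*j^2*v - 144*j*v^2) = -j^5 + 7*j^4*v - 4*j^4 - 12*j^3*v^2 + 28*j^3*v + 13*j^3 - 48*j^2*v^2 - 79*j^2*v + 143*j*v^2 - 5*v^3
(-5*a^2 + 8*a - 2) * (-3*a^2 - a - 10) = 15*a^4 - 19*a^3 + 48*a^2 - 78*a + 20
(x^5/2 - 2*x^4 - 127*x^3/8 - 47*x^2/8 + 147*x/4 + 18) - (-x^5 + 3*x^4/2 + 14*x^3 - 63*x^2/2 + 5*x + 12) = 3*x^5/2 - 7*x^4/2 - 239*x^3/8 + 205*x^2/8 + 127*x/4 + 6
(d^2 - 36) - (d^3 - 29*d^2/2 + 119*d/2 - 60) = -d^3 + 31*d^2/2 - 119*d/2 + 24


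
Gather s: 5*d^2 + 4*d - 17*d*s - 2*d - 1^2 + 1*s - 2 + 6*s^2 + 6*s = 5*d^2 + 2*d + 6*s^2 + s*(7 - 17*d) - 3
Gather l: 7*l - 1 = 7*l - 1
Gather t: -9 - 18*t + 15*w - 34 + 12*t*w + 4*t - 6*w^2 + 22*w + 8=t*(12*w - 14) - 6*w^2 + 37*w - 35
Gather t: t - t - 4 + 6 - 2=0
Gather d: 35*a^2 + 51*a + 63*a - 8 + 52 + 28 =35*a^2 + 114*a + 72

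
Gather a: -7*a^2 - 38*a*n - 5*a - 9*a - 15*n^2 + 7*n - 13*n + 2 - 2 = -7*a^2 + a*(-38*n - 14) - 15*n^2 - 6*n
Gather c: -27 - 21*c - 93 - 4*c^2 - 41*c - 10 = -4*c^2 - 62*c - 130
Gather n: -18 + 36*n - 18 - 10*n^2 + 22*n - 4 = -10*n^2 + 58*n - 40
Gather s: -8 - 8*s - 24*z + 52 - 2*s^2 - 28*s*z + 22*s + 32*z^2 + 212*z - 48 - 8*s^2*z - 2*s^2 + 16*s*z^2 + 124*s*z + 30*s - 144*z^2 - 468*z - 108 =s^2*(-8*z - 4) + s*(16*z^2 + 96*z + 44) - 112*z^2 - 280*z - 112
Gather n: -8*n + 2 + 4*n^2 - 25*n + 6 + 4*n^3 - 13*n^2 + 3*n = 4*n^3 - 9*n^2 - 30*n + 8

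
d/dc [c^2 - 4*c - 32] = 2*c - 4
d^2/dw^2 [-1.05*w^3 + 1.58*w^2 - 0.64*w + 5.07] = 3.16 - 6.3*w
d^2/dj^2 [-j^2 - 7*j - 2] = -2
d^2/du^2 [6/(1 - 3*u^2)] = 36*(-9*u^2 - 1)/(3*u^2 - 1)^3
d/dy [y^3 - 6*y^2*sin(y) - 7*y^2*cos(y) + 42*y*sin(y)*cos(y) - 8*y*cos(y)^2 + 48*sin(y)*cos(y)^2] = 7*y^2*sin(y) - 6*y^2*cos(y) + 3*y^2 - 12*y*sin(y) + 8*y*sin(2*y) - 14*y*cos(y) + 42*y*cos(2*y) + 21*sin(2*y) + 12*cos(y) - 4*cos(2*y) + 36*cos(3*y) - 4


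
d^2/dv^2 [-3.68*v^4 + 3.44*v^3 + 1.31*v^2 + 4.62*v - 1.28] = -44.16*v^2 + 20.64*v + 2.62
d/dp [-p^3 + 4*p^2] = p*(8 - 3*p)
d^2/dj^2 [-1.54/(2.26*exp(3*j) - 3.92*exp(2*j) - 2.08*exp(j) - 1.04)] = (1.54*(-13.56*exp(2*j) + 15.68*exp(j) + 4.16)*(-6.78*exp(2*j) + 7.84*exp(j) + 2.08)*exp(j) + (31.3236*exp(2*j) - 24.1472*exp(j) - 3.2032)*(-2.26*exp(3*j) + 3.92*exp(2*j) + 2.08*exp(j) + 1.04))*exp(j)/(-2.26*exp(3*j) + 3.92*exp(2*j) + 2.08*exp(j) + 1.04)^3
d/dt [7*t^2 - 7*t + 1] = 14*t - 7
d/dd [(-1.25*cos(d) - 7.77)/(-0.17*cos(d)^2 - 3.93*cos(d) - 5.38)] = (0.2125*cos(d)^2 + 2.6418*cos(d) + 23.8111)*sin(d)/(0.0289*cos(d)^4 + 1.3362*cos(d)^3 + 17.2741*cos(d)^2 + 42.2868*cos(d) + 28.9444)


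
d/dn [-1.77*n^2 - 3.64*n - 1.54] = -3.54*n - 3.64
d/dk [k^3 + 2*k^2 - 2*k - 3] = 3*k^2 + 4*k - 2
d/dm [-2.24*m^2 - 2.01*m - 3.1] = -4.48*m - 2.01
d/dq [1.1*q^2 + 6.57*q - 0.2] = 2.2*q + 6.57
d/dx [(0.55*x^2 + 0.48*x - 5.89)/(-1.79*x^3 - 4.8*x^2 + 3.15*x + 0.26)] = (0.9845*x^4 + 1.7184*x^3 - 27.5928*x^2 - 56.258*x + 18.6783)/(3.2041*x^6 + 17.184*x^5 + 11.763*x^4 - 31.1708*x^3 + 7.4265*x^2 + 1.638*x + 0.0676)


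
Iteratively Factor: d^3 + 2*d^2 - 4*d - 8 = (d - 2)*(d^2 + 4*d + 4) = (d - 2)*(d + 2)*(d + 2)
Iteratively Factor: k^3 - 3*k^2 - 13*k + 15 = (k - 5)*(k^2 + 2*k - 3) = (k - 5)*(k - 1)*(k + 3)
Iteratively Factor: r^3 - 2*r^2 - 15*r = (r + 3)*(r^2 - 5*r) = (r - 5)*(r + 3)*(r)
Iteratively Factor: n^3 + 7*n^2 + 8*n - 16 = (n + 4)*(n^2 + 3*n - 4) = (n - 1)*(n + 4)*(n + 4)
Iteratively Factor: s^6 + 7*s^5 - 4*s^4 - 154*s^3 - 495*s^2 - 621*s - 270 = (s + 3)*(s^5 + 4*s^4 - 16*s^3 - 106*s^2 - 177*s - 90) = (s - 5)*(s + 3)*(s^4 + 9*s^3 + 29*s^2 + 39*s + 18) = (s - 5)*(s + 2)*(s + 3)*(s^3 + 7*s^2 + 15*s + 9) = (s - 5)*(s + 1)*(s + 2)*(s + 3)*(s^2 + 6*s + 9) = (s - 5)*(s + 1)*(s + 2)*(s + 3)^2*(s + 3)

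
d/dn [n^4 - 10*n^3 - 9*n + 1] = 4*n^3 - 30*n^2 - 9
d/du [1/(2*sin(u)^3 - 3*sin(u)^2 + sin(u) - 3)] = (-6*sin(u)^2 + 6*sin(u) - 1)*cos(u)/(2*sin(u)^3 - 3*sin(u)^2 + sin(u) - 3)^2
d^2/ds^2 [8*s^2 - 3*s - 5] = 16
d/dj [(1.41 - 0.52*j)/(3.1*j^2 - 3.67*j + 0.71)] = (1.612*j^2 - 8.742*j + 4.8055)/(9.61*j^4 - 22.754*j^3 + 17.8709*j^2 - 5.2114*j + 0.5041)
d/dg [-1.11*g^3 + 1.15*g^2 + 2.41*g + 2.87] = -3.33*g^2 + 2.3*g + 2.41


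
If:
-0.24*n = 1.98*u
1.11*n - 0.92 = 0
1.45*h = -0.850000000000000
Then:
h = -0.59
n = 0.83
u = -0.10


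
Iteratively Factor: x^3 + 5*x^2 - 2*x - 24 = (x - 2)*(x^2 + 7*x + 12) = (x - 2)*(x + 4)*(x + 3)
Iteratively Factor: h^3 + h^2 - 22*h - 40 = (h - 5)*(h^2 + 6*h + 8) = (h - 5)*(h + 2)*(h + 4)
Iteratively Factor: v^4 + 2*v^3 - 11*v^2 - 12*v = (v + 4)*(v^3 - 2*v^2 - 3*v) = v*(v + 4)*(v^2 - 2*v - 3) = v*(v + 1)*(v + 4)*(v - 3)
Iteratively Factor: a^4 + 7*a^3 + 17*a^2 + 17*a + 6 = (a + 2)*(a^3 + 5*a^2 + 7*a + 3) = (a + 1)*(a + 2)*(a^2 + 4*a + 3) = (a + 1)*(a + 2)*(a + 3)*(a + 1)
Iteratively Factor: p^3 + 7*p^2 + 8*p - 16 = (p + 4)*(p^2 + 3*p - 4) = (p - 1)*(p + 4)*(p + 4)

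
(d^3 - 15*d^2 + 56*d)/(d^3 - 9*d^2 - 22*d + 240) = d*(d - 7)/(d^2 - d - 30)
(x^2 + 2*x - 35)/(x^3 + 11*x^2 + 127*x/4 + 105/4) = 4*(x - 5)/(4*x^2 + 16*x + 15)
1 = 1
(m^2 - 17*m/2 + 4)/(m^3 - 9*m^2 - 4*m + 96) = (m - 1/2)/(m^2 - m - 12)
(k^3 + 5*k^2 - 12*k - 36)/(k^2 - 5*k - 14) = (k^2 + 3*k - 18)/(k - 7)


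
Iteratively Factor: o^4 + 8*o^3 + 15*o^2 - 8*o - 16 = (o - 1)*(o^3 + 9*o^2 + 24*o + 16) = (o - 1)*(o + 1)*(o^2 + 8*o + 16) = (o - 1)*(o + 1)*(o + 4)*(o + 4)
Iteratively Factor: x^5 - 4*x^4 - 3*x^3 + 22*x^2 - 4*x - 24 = (x - 2)*(x^4 - 2*x^3 - 7*x^2 + 8*x + 12) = (x - 3)*(x - 2)*(x^3 + x^2 - 4*x - 4) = (x - 3)*(x - 2)^2*(x^2 + 3*x + 2) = (x - 3)*(x - 2)^2*(x + 1)*(x + 2)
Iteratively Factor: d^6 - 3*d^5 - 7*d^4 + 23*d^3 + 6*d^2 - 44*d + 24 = (d + 2)*(d^5 - 5*d^4 + 3*d^3 + 17*d^2 - 28*d + 12) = (d - 1)*(d + 2)*(d^4 - 4*d^3 - d^2 + 16*d - 12) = (d - 1)*(d + 2)^2*(d^3 - 6*d^2 + 11*d - 6) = (d - 3)*(d - 1)*(d + 2)^2*(d^2 - 3*d + 2) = (d - 3)*(d - 1)^2*(d + 2)^2*(d - 2)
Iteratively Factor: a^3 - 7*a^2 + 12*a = (a - 3)*(a^2 - 4*a) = a*(a - 3)*(a - 4)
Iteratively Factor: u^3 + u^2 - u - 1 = (u - 1)*(u^2 + 2*u + 1) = (u - 1)*(u + 1)*(u + 1)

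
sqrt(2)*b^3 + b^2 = b^2*(sqrt(2)*b + 1)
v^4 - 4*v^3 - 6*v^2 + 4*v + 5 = (v - 5)*(v - 1)*(v + 1)^2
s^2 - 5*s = s*(s - 5)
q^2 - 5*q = q*(q - 5)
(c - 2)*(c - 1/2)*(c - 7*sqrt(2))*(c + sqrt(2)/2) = c^4 - 13*sqrt(2)*c^3/2 - 5*c^3/2 - 6*c^2 + 65*sqrt(2)*c^2/4 - 13*sqrt(2)*c/2 + 35*c/2 - 7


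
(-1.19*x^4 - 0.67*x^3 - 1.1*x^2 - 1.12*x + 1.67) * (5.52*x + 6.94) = -6.5688*x^5 - 11.957*x^4 - 10.7218*x^3 - 13.8164*x^2 + 1.4456*x + 11.5898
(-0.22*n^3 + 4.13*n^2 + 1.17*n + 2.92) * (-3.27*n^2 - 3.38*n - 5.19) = 0.7194*n^5 - 12.7615*n^4 - 16.6435*n^3 - 34.9377*n^2 - 15.9419*n - 15.1548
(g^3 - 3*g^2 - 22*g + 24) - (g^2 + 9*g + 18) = g^3 - 4*g^2 - 31*g + 6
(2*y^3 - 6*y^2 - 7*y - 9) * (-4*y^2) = -8*y^5 + 24*y^4 + 28*y^3 + 36*y^2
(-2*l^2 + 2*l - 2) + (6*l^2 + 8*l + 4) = 4*l^2 + 10*l + 2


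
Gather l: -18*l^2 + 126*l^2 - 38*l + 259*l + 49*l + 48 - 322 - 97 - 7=108*l^2 + 270*l - 378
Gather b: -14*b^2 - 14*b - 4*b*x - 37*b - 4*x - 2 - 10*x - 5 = -14*b^2 + b*(-4*x - 51) - 14*x - 7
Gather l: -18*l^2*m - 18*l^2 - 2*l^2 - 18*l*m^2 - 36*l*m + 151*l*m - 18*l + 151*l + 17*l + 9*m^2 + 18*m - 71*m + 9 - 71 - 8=l^2*(-18*m - 20) + l*(-18*m^2 + 115*m + 150) + 9*m^2 - 53*m - 70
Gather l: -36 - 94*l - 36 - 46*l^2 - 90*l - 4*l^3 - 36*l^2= -4*l^3 - 82*l^2 - 184*l - 72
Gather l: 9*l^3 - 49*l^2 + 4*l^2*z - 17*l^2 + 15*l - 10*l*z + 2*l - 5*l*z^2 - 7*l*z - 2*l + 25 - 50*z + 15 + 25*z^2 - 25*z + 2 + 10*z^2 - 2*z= 9*l^3 + l^2*(4*z - 66) + l*(-5*z^2 - 17*z + 15) + 35*z^2 - 77*z + 42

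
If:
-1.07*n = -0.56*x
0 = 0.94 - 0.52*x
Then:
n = 0.95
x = 1.81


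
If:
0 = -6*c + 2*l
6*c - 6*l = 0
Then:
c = 0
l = 0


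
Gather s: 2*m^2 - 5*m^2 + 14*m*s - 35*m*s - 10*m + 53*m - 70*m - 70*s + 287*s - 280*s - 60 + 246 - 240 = -3*m^2 - 27*m + s*(-21*m - 63) - 54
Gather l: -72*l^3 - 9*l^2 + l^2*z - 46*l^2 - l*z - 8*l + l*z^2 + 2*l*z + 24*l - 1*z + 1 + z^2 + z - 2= -72*l^3 + l^2*(z - 55) + l*(z^2 + z + 16) + z^2 - 1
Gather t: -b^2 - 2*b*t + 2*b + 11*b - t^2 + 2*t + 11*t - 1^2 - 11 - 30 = -b^2 + 13*b - t^2 + t*(13 - 2*b) - 42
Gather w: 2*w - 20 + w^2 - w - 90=w^2 + w - 110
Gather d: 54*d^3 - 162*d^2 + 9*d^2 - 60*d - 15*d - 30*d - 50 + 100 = 54*d^3 - 153*d^2 - 105*d + 50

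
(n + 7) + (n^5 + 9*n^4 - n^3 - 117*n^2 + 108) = n^5 + 9*n^4 - n^3 - 117*n^2 + n + 115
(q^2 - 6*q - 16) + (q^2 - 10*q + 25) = 2*q^2 - 16*q + 9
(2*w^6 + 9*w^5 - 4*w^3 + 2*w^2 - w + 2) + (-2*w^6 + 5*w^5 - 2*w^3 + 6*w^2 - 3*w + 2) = 14*w^5 - 6*w^3 + 8*w^2 - 4*w + 4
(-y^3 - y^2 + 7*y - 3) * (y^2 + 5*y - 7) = -y^5 - 6*y^4 + 9*y^3 + 39*y^2 - 64*y + 21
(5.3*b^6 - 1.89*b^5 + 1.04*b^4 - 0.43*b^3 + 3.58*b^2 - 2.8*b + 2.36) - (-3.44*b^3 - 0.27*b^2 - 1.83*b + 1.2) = 5.3*b^6 - 1.89*b^5 + 1.04*b^4 + 3.01*b^3 + 3.85*b^2 - 0.97*b + 1.16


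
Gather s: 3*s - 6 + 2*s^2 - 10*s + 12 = 2*s^2 - 7*s + 6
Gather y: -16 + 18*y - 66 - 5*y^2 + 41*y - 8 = -5*y^2 + 59*y - 90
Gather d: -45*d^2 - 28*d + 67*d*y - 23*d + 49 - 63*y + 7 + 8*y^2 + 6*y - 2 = -45*d^2 + d*(67*y - 51) + 8*y^2 - 57*y + 54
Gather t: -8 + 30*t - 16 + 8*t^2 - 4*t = 8*t^2 + 26*t - 24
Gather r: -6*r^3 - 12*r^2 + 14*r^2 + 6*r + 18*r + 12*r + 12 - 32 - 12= -6*r^3 + 2*r^2 + 36*r - 32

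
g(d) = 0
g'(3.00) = 0.00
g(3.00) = 0.00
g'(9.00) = 0.00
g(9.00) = 0.00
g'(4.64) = 0.00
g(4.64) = 0.00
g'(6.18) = 0.00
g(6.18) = 0.00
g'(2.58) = 0.00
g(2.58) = 0.00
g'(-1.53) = 0.00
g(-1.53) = 0.00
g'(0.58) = 0.00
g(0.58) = 0.00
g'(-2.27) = 0.00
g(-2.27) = 0.00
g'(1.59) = 0.00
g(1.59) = 0.00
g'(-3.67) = 0.00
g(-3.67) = 0.00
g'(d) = 0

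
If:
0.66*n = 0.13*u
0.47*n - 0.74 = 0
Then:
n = 1.57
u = 7.99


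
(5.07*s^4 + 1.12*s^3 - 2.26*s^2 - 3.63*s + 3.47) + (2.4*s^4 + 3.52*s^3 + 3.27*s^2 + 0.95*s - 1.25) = 7.47*s^4 + 4.64*s^3 + 1.01*s^2 - 2.68*s + 2.22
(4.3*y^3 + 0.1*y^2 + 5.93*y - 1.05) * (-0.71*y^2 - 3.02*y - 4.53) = -3.053*y^5 - 13.057*y^4 - 23.9913*y^3 - 17.6161*y^2 - 23.6919*y + 4.7565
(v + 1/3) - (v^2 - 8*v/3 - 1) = -v^2 + 11*v/3 + 4/3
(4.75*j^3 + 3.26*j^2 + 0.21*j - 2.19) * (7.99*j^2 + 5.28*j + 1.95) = 37.9525*j^5 + 51.1274*j^4 + 28.1532*j^3 - 10.0323*j^2 - 11.1537*j - 4.2705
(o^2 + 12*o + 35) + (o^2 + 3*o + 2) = 2*o^2 + 15*o + 37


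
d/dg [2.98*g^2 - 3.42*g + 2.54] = 5.96*g - 3.42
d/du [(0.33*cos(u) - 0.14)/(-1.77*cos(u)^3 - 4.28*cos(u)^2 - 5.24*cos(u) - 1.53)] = (-1.1682*cos(u)^3 - 0.669*cos(u)^2 + 1.1984*cos(u) + 1.2385)*sin(u)/(3.1329*cos(u)^6 + 15.1512*cos(u)^5 + 36.868*cos(u)^4 + 50.2706*cos(u)^3 + 40.5544*cos(u)^2 + 16.0344*cos(u) + 2.3409)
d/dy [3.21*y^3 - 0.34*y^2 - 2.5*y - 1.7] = 9.63*y^2 - 0.68*y - 2.5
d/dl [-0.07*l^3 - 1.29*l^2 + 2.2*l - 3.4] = -0.21*l^2 - 2.58*l + 2.2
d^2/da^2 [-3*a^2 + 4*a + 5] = -6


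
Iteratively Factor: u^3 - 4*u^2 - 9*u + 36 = (u - 4)*(u^2 - 9) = (u - 4)*(u - 3)*(u + 3)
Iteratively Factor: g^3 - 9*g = (g + 3)*(g^2 - 3*g) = (g - 3)*(g + 3)*(g)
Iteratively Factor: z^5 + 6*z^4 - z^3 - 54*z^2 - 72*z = (z)*(z^4 + 6*z^3 - z^2 - 54*z - 72) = z*(z + 2)*(z^3 + 4*z^2 - 9*z - 36) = z*(z - 3)*(z + 2)*(z^2 + 7*z + 12) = z*(z - 3)*(z + 2)*(z + 3)*(z + 4)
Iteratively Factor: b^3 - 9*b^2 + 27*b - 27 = (b - 3)*(b^2 - 6*b + 9) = (b - 3)^2*(b - 3)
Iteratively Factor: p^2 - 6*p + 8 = (p - 4)*(p - 2)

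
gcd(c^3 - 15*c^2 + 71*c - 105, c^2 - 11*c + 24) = c - 3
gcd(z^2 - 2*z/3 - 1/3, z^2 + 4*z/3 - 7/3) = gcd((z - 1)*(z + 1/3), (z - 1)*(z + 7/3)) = z - 1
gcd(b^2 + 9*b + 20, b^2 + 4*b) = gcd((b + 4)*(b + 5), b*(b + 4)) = b + 4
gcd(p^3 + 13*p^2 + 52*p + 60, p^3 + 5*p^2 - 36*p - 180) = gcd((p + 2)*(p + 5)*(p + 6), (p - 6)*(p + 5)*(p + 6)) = p^2 + 11*p + 30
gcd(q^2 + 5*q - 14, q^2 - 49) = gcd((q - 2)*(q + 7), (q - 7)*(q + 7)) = q + 7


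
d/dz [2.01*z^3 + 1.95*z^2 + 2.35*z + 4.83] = 6.03*z^2 + 3.9*z + 2.35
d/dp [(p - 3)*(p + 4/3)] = 2*p - 5/3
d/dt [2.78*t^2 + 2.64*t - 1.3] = 5.56*t + 2.64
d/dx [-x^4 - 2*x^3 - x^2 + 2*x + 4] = -4*x^3 - 6*x^2 - 2*x + 2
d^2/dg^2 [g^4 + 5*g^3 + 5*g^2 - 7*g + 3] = 12*g^2 + 30*g + 10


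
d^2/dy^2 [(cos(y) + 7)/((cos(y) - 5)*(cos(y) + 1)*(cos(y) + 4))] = (-134*(1 - cos(y)^2)^2 + 84*sin(y)^6 - 4*cos(y)^7 + 21*cos(y)^6 - 78*cos(y)^5 - 1218*cos(y)^3 - 3325*cos(y)^2 + 3380*cos(y) + 5384)/((cos(y) - 5)^3*(cos(y) + 1)^3*(cos(y) + 4)^3)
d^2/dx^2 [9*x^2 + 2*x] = 18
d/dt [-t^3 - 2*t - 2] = -3*t^2 - 2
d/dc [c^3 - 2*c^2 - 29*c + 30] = 3*c^2 - 4*c - 29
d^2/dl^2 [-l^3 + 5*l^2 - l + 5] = 10 - 6*l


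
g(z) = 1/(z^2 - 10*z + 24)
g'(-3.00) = 0.00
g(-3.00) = 0.02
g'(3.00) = 0.44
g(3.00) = 0.33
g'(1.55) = 0.06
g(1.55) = 0.09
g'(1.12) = 0.04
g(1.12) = 0.07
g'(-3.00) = 0.00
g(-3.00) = 0.02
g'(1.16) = 0.04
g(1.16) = 0.07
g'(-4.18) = 0.00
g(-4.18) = 0.01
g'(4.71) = 0.69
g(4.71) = -1.09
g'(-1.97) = 0.01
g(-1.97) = 0.02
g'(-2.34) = 0.01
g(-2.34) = 0.02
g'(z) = (10 - 2*z)/(z^2 - 10*z + 24)^2 = 2*(5 - z)/(z^2 - 10*z + 24)^2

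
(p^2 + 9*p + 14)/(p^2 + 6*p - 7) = (p + 2)/(p - 1)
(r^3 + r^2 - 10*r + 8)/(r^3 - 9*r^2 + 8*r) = (r^2 + 2*r - 8)/(r*(r - 8))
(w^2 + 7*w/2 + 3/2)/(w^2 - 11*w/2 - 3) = (w + 3)/(w - 6)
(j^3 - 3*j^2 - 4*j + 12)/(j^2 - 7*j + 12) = (j^2 - 4)/(j - 4)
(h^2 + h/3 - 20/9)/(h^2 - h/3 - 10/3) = (h - 4/3)/(h - 2)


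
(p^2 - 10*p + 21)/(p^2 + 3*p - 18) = (p - 7)/(p + 6)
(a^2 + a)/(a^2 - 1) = a/(a - 1)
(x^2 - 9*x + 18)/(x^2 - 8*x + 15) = (x - 6)/(x - 5)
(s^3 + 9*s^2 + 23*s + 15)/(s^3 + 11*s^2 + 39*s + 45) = (s + 1)/(s + 3)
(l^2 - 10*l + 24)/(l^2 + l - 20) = (l - 6)/(l + 5)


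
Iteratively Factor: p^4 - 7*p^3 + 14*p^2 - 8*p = (p - 1)*(p^3 - 6*p^2 + 8*p) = p*(p - 1)*(p^2 - 6*p + 8) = p*(p - 4)*(p - 1)*(p - 2)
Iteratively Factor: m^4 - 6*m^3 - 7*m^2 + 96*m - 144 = (m - 4)*(m^3 - 2*m^2 - 15*m + 36) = (m - 4)*(m - 3)*(m^2 + m - 12) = (m - 4)*(m - 3)*(m + 4)*(m - 3)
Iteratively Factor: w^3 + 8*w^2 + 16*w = (w)*(w^2 + 8*w + 16) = w*(w + 4)*(w + 4)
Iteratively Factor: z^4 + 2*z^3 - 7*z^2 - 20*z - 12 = (z - 3)*(z^3 + 5*z^2 + 8*z + 4) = (z - 3)*(z + 1)*(z^2 + 4*z + 4) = (z - 3)*(z + 1)*(z + 2)*(z + 2)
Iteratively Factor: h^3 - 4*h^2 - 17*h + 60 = (h - 3)*(h^2 - h - 20) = (h - 5)*(h - 3)*(h + 4)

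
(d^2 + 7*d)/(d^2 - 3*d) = (d + 7)/(d - 3)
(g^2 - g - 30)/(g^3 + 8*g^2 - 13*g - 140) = (g - 6)/(g^2 + 3*g - 28)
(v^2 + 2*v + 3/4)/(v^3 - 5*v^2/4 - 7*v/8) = 2*(2*v + 3)/(v*(4*v - 7))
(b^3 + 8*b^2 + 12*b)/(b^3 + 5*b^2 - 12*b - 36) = b/(b - 3)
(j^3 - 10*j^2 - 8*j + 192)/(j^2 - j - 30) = (j^2 - 4*j - 32)/(j + 5)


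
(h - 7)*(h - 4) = h^2 - 11*h + 28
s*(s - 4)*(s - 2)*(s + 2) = s^4 - 4*s^3 - 4*s^2 + 16*s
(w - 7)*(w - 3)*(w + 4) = w^3 - 6*w^2 - 19*w + 84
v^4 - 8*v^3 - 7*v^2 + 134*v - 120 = (v - 6)*(v - 5)*(v - 1)*(v + 4)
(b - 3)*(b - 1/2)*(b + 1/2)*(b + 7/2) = b^4 + b^3/2 - 43*b^2/4 - b/8 + 21/8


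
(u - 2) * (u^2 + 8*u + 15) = u^3 + 6*u^2 - u - 30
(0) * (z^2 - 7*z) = 0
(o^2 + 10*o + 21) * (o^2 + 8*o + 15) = o^4 + 18*o^3 + 116*o^2 + 318*o + 315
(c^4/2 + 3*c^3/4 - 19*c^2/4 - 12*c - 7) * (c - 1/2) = c^5/2 + c^4/2 - 41*c^3/8 - 77*c^2/8 - c + 7/2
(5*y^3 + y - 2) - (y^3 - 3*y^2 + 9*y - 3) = 4*y^3 + 3*y^2 - 8*y + 1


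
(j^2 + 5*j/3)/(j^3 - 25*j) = (j + 5/3)/(j^2 - 25)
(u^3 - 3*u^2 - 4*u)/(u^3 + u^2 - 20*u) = (u + 1)/(u + 5)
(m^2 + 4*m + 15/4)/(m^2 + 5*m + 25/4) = (2*m + 3)/(2*m + 5)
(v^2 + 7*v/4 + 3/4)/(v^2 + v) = (v + 3/4)/v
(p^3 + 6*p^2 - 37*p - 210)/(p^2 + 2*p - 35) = (p^2 - p - 30)/(p - 5)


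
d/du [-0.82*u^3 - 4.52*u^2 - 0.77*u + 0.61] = -2.46*u^2 - 9.04*u - 0.77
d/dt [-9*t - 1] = -9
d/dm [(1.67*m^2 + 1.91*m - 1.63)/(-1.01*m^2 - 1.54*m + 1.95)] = (-0.6427*m^2 + 3.2204*m + 1.2143)/(1.0201*m^4 + 3.1108*m^3 - 1.5674*m^2 - 6.006*m + 3.8025)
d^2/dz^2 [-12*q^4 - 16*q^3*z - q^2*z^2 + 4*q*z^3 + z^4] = -2*q^2 + 24*q*z + 12*z^2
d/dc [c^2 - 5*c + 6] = 2*c - 5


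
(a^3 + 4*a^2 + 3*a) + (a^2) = a^3 + 5*a^2 + 3*a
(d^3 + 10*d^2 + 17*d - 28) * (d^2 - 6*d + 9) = d^5 + 4*d^4 - 34*d^3 - 40*d^2 + 321*d - 252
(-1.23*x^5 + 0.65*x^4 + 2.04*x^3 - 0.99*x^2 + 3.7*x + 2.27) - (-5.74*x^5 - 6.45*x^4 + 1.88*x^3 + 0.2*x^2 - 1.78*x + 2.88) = 4.51*x^5 + 7.1*x^4 + 0.16*x^3 - 1.19*x^2 + 5.48*x - 0.61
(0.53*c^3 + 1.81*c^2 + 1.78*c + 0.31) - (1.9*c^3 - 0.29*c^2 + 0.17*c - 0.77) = -1.37*c^3 + 2.1*c^2 + 1.61*c + 1.08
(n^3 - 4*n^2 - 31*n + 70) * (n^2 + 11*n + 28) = n^5 + 7*n^4 - 47*n^3 - 383*n^2 - 98*n + 1960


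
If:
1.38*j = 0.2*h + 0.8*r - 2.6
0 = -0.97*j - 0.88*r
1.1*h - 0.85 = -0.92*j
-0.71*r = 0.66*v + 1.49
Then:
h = 1.61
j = -1.01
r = 1.11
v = -3.45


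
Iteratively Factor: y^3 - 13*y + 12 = (y - 1)*(y^2 + y - 12) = (y - 1)*(y + 4)*(y - 3)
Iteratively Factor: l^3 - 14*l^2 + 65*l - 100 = (l - 5)*(l^2 - 9*l + 20) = (l - 5)^2*(l - 4)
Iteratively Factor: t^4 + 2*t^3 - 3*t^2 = (t)*(t^3 + 2*t^2 - 3*t) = t*(t - 1)*(t^2 + 3*t) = t*(t - 1)*(t + 3)*(t)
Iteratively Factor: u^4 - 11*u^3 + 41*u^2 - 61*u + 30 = (u - 3)*(u^3 - 8*u^2 + 17*u - 10) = (u - 3)*(u - 2)*(u^2 - 6*u + 5) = (u - 3)*(u - 2)*(u - 1)*(u - 5)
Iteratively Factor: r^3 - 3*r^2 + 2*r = (r - 2)*(r^2 - r) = (r - 2)*(r - 1)*(r)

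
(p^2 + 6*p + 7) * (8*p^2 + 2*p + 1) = 8*p^4 + 50*p^3 + 69*p^2 + 20*p + 7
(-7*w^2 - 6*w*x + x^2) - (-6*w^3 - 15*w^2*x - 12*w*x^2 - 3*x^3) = 6*w^3 + 15*w^2*x - 7*w^2 + 12*w*x^2 - 6*w*x + 3*x^3 + x^2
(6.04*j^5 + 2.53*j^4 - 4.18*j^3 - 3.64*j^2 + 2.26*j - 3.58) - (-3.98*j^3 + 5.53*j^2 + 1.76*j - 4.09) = 6.04*j^5 + 2.53*j^4 - 0.2*j^3 - 9.17*j^2 + 0.5*j + 0.51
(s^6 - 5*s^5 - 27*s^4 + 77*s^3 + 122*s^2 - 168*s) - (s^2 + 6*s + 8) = s^6 - 5*s^5 - 27*s^4 + 77*s^3 + 121*s^2 - 174*s - 8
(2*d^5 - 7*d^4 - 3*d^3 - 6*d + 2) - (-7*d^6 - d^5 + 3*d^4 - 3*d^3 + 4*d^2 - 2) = 7*d^6 + 3*d^5 - 10*d^4 - 4*d^2 - 6*d + 4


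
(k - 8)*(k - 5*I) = k^2 - 8*k - 5*I*k + 40*I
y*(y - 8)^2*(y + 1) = y^4 - 15*y^3 + 48*y^2 + 64*y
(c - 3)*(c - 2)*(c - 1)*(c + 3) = c^4 - 3*c^3 - 7*c^2 + 27*c - 18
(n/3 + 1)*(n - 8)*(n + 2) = n^3/3 - n^2 - 34*n/3 - 16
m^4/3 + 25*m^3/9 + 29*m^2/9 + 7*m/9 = m*(m/3 + 1/3)*(m + 1/3)*(m + 7)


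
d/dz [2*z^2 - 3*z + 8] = 4*z - 3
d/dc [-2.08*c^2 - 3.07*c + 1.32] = -4.16*c - 3.07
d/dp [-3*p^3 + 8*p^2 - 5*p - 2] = -9*p^2 + 16*p - 5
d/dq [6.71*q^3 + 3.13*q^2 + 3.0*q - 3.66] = 20.13*q^2 + 6.26*q + 3.0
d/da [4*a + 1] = 4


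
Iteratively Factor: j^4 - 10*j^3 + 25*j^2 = (j)*(j^3 - 10*j^2 + 25*j) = j*(j - 5)*(j^2 - 5*j) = j*(j - 5)^2*(j)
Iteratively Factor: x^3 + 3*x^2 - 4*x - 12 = (x + 2)*(x^2 + x - 6) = (x + 2)*(x + 3)*(x - 2)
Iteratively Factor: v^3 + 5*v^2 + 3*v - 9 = (v - 1)*(v^2 + 6*v + 9) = (v - 1)*(v + 3)*(v + 3)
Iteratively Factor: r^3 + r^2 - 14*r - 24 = (r - 4)*(r^2 + 5*r + 6) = (r - 4)*(r + 3)*(r + 2)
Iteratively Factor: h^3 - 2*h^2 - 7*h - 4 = (h + 1)*(h^2 - 3*h - 4) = (h + 1)^2*(h - 4)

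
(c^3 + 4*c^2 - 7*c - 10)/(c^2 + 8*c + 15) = (c^2 - c - 2)/(c + 3)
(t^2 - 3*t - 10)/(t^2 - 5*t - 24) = (-t^2 + 3*t + 10)/(-t^2 + 5*t + 24)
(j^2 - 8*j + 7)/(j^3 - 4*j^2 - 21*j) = (j - 1)/(j*(j + 3))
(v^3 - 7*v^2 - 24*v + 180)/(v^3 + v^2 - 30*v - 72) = (v^2 - v - 30)/(v^2 + 7*v + 12)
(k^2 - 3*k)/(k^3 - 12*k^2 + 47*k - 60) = k/(k^2 - 9*k + 20)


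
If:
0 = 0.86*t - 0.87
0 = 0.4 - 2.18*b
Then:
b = 0.18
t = 1.01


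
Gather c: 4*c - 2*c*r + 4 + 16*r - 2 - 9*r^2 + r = c*(4 - 2*r) - 9*r^2 + 17*r + 2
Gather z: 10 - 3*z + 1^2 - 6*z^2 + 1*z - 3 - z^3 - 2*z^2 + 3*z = -z^3 - 8*z^2 + z + 8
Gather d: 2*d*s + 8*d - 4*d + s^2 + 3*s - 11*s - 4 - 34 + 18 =d*(2*s + 4) + s^2 - 8*s - 20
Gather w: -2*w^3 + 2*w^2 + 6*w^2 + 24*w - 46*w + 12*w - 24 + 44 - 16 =-2*w^3 + 8*w^2 - 10*w + 4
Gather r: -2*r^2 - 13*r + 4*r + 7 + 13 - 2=-2*r^2 - 9*r + 18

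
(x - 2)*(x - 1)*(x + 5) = x^3 + 2*x^2 - 13*x + 10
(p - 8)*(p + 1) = p^2 - 7*p - 8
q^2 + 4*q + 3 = (q + 1)*(q + 3)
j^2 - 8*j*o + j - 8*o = (j + 1)*(j - 8*o)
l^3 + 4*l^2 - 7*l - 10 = (l - 2)*(l + 1)*(l + 5)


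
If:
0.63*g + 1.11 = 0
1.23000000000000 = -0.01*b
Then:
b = -123.00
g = -1.76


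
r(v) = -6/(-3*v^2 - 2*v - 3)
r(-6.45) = 0.05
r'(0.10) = -1.50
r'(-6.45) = 0.02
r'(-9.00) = 0.01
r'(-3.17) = 0.14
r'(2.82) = -0.11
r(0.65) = 1.08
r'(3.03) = -0.09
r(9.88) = 0.02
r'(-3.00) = 0.17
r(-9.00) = 0.03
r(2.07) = 0.30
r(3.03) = 0.16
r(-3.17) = 0.22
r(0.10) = 1.86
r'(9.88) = -0.00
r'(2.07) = -0.22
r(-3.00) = 0.25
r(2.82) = 0.18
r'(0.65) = -1.14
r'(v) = -6*(6*v + 2)/(-3*v^2 - 2*v - 3)^2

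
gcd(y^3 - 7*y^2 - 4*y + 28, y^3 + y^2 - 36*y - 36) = 1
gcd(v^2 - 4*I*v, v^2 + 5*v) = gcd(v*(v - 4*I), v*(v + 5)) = v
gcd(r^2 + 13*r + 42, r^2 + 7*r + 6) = r + 6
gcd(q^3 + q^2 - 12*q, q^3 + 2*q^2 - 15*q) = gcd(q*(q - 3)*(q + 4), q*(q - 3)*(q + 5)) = q^2 - 3*q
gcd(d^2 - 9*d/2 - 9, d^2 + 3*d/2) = d + 3/2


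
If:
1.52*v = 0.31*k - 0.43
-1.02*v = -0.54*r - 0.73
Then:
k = 4.90322580645161*v + 1.38709677419355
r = 1.88888888888889*v - 1.35185185185185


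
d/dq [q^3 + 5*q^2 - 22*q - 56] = 3*q^2 + 10*q - 22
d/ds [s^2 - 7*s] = 2*s - 7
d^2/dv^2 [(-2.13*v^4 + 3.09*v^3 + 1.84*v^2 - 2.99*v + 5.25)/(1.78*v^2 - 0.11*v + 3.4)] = (-13.497384*v^6 + 2.50232400000002*v^5 - 77.499198*v^4 - 42.80715*v^3 - 269.41704*v^2 + 316.72758*v - 23.11467)/(5.639752*v^6 - 1.045572*v^5 + 32.382294*v^4 - 3.995651*v^3 + 61.85382*v^2 - 3.8148*v + 39.304)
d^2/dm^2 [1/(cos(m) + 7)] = (sin(m)^2 + 7*cos(m) + 1)/(cos(m) + 7)^3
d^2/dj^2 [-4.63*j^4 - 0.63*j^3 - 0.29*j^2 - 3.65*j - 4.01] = -55.56*j^2 - 3.78*j - 0.58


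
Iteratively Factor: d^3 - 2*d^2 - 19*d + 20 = (d + 4)*(d^2 - 6*d + 5) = (d - 5)*(d + 4)*(d - 1)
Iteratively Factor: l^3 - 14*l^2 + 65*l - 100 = (l - 4)*(l^2 - 10*l + 25) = (l - 5)*(l - 4)*(l - 5)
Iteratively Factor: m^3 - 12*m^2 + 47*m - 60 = (m - 3)*(m^2 - 9*m + 20) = (m - 4)*(m - 3)*(m - 5)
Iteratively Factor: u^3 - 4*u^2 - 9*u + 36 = (u - 3)*(u^2 - u - 12) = (u - 4)*(u - 3)*(u + 3)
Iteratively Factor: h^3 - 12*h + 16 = (h - 2)*(h^2 + 2*h - 8) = (h - 2)*(h + 4)*(h - 2)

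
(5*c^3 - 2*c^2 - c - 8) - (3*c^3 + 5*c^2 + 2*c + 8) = 2*c^3 - 7*c^2 - 3*c - 16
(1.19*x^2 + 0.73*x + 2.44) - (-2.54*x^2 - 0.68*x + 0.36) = 3.73*x^2 + 1.41*x + 2.08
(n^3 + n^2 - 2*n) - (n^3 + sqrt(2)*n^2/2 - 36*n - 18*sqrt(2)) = -sqrt(2)*n^2/2 + n^2 + 34*n + 18*sqrt(2)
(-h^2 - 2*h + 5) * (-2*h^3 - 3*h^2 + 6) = 2*h^5 + 7*h^4 - 4*h^3 - 21*h^2 - 12*h + 30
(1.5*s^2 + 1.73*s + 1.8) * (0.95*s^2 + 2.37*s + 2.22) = 1.425*s^4 + 5.1985*s^3 + 9.1401*s^2 + 8.1066*s + 3.996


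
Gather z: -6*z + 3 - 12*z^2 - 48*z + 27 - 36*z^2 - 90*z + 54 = -48*z^2 - 144*z + 84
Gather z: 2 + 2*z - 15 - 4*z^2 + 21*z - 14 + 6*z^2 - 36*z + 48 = 2*z^2 - 13*z + 21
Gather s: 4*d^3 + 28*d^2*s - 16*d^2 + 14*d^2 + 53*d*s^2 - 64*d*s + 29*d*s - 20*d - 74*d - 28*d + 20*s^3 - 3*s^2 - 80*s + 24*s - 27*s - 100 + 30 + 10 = 4*d^3 - 2*d^2 - 122*d + 20*s^3 + s^2*(53*d - 3) + s*(28*d^2 - 35*d - 83) - 60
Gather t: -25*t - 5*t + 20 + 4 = 24 - 30*t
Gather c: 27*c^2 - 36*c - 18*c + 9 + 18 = 27*c^2 - 54*c + 27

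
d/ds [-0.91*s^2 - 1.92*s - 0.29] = -1.82*s - 1.92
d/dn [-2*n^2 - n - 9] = -4*n - 1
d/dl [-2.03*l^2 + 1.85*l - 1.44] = 1.85 - 4.06*l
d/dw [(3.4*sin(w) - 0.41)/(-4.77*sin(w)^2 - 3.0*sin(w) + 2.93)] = (16.218*sin(w)^2 - 3.9114*sin(w) + 8.732)*cos(w)/(22.7529*sin(w)^4 + 28.62*sin(w)^3 - 18.9522*sin(w)^2 - 17.58*sin(w) + 8.5849)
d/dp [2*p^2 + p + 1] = 4*p + 1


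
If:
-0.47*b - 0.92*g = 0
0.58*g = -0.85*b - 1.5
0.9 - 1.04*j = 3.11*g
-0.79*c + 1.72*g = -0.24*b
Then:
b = -2.71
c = 2.19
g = 1.38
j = -3.27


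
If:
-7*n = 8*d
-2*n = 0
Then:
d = 0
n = 0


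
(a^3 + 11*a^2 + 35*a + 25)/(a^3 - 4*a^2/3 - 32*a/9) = 9*(a^3 + 11*a^2 + 35*a + 25)/(a*(9*a^2 - 12*a - 32))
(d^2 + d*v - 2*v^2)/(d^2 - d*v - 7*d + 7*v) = (d + 2*v)/(d - 7)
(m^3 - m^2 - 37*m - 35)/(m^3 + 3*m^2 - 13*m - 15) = (m - 7)/(m - 3)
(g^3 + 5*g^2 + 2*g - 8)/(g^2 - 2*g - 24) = (g^2 + g - 2)/(g - 6)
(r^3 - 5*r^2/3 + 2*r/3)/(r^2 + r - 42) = r*(3*r^2 - 5*r + 2)/(3*(r^2 + r - 42))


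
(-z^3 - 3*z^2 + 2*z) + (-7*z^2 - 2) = -z^3 - 10*z^2 + 2*z - 2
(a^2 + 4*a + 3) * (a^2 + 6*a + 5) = a^4 + 10*a^3 + 32*a^2 + 38*a + 15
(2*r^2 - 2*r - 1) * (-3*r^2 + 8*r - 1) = -6*r^4 + 22*r^3 - 15*r^2 - 6*r + 1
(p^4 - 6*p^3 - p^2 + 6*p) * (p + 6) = p^5 - 37*p^3 + 36*p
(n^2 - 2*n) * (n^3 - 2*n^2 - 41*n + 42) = n^5 - 4*n^4 - 37*n^3 + 124*n^2 - 84*n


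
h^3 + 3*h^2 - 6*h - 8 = (h - 2)*(h + 1)*(h + 4)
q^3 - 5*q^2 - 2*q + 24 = (q - 4)*(q - 3)*(q + 2)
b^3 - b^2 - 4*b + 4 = (b - 2)*(b - 1)*(b + 2)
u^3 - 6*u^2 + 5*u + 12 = (u - 4)*(u - 3)*(u + 1)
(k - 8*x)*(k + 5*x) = k^2 - 3*k*x - 40*x^2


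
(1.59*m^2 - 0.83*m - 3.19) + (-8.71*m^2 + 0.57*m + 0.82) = -7.12*m^2 - 0.26*m - 2.37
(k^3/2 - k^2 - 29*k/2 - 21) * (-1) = -k^3/2 + k^2 + 29*k/2 + 21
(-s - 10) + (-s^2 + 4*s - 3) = -s^2 + 3*s - 13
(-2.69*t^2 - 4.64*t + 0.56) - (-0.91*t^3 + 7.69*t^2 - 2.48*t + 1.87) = 0.91*t^3 - 10.38*t^2 - 2.16*t - 1.31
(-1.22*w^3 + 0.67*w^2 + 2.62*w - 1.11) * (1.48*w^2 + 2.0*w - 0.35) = -1.8056*w^5 - 1.4484*w^4 + 5.6446*w^3 + 3.3627*w^2 - 3.137*w + 0.3885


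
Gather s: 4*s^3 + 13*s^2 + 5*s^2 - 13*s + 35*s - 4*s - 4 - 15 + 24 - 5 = 4*s^3 + 18*s^2 + 18*s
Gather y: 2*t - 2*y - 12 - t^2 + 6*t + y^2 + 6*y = -t^2 + 8*t + y^2 + 4*y - 12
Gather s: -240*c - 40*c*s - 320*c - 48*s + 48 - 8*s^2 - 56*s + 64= -560*c - 8*s^2 + s*(-40*c - 104) + 112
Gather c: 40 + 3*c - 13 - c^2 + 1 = -c^2 + 3*c + 28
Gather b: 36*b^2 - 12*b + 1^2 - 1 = 36*b^2 - 12*b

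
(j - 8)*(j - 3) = j^2 - 11*j + 24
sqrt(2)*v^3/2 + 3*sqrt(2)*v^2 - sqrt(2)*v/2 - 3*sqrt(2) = (v - 1)*(v + 6)*(sqrt(2)*v/2 + sqrt(2)/2)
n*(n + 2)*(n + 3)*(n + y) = n^4 + n^3*y + 5*n^3 + 5*n^2*y + 6*n^2 + 6*n*y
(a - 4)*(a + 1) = a^2 - 3*a - 4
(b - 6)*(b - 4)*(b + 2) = b^3 - 8*b^2 + 4*b + 48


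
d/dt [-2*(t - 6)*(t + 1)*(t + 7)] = -6*t^2 - 8*t + 82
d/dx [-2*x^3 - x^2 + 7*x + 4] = -6*x^2 - 2*x + 7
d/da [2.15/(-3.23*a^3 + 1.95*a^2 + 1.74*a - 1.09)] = (20.8335*a^2 - 8.385*a - 3.741)/(3.23*a^3 - 1.95*a^2 - 1.74*a + 1.09)^2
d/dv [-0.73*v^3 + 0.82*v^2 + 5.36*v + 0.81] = -2.19*v^2 + 1.64*v + 5.36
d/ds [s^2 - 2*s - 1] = 2*s - 2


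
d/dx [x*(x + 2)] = 2*x + 2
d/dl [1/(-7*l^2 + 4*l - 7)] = 2*(7*l - 2)/(7*l^2 - 4*l + 7)^2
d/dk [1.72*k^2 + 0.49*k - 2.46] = 3.44*k + 0.49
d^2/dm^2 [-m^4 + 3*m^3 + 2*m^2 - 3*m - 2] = -12*m^2 + 18*m + 4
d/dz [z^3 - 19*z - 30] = 3*z^2 - 19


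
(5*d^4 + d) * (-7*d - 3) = -35*d^5 - 15*d^4 - 7*d^2 - 3*d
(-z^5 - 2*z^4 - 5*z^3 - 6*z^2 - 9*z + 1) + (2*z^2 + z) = -z^5 - 2*z^4 - 5*z^3 - 4*z^2 - 8*z + 1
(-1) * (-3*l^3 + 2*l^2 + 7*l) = 3*l^3 - 2*l^2 - 7*l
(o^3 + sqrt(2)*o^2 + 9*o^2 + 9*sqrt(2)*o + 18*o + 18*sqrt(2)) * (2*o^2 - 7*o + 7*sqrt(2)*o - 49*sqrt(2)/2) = 2*o^5 + 11*o^4 + 9*sqrt(2)*o^4 - 13*o^3 + 99*sqrt(2)*o^3/2 - 243*sqrt(2)*o^2/2 - 49*o^2 - 567*sqrt(2)*o - 189*o - 882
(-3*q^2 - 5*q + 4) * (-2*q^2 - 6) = 6*q^4 + 10*q^3 + 10*q^2 + 30*q - 24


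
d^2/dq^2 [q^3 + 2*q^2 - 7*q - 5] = 6*q + 4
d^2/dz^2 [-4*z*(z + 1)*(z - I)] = -24*z - 8 + 8*I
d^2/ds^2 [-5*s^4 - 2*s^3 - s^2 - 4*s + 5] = -60*s^2 - 12*s - 2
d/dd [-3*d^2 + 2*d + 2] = 2 - 6*d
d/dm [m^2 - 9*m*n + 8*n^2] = 2*m - 9*n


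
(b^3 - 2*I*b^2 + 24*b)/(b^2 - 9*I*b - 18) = b*(b + 4*I)/(b - 3*I)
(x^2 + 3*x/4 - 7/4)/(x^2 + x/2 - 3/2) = (4*x + 7)/(2*(2*x + 3))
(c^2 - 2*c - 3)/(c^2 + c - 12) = (c + 1)/(c + 4)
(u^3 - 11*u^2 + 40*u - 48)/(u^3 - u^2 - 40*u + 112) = (u - 3)/(u + 7)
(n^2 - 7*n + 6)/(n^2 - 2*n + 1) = (n - 6)/(n - 1)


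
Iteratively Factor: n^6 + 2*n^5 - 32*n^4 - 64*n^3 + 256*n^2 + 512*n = (n + 4)*(n^5 - 2*n^4 - 24*n^3 + 32*n^2 + 128*n) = n*(n + 4)*(n^4 - 2*n^3 - 24*n^2 + 32*n + 128) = n*(n + 4)^2*(n^3 - 6*n^2 + 32) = n*(n + 2)*(n + 4)^2*(n^2 - 8*n + 16) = n*(n - 4)*(n + 2)*(n + 4)^2*(n - 4)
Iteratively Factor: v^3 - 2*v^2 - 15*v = (v + 3)*(v^2 - 5*v) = (v - 5)*(v + 3)*(v)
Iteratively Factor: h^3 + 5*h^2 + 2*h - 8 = (h + 4)*(h^2 + h - 2) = (h - 1)*(h + 4)*(h + 2)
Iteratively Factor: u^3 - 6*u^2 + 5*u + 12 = (u - 4)*(u^2 - 2*u - 3) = (u - 4)*(u - 3)*(u + 1)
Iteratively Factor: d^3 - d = (d - 1)*(d^2 + d) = d*(d - 1)*(d + 1)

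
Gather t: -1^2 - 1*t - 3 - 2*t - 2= -3*t - 6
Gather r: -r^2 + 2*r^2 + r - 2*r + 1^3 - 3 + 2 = r^2 - r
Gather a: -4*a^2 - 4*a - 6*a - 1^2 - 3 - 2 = -4*a^2 - 10*a - 6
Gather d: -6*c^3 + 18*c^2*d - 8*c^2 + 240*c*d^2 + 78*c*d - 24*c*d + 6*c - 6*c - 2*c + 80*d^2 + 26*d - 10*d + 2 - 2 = -6*c^3 - 8*c^2 - 2*c + d^2*(240*c + 80) + d*(18*c^2 + 54*c + 16)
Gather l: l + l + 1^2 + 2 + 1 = 2*l + 4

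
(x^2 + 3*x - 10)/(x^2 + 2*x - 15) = (x - 2)/(x - 3)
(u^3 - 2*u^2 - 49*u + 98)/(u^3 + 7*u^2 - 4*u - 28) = (u - 7)/(u + 2)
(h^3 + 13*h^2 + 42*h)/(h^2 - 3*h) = (h^2 + 13*h + 42)/(h - 3)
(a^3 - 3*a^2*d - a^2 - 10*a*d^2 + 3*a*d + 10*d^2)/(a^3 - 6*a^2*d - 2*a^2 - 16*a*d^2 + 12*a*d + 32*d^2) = (a^2 - 5*a*d - a + 5*d)/(a^2 - 8*a*d - 2*a + 16*d)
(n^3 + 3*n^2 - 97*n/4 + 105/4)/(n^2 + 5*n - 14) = (n^2 - 4*n + 15/4)/(n - 2)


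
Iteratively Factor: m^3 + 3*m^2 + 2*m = (m + 1)*(m^2 + 2*m) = (m + 1)*(m + 2)*(m)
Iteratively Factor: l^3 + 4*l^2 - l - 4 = (l - 1)*(l^2 + 5*l + 4) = (l - 1)*(l + 1)*(l + 4)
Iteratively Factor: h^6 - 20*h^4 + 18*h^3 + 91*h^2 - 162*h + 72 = (h - 1)*(h^5 + h^4 - 19*h^3 - h^2 + 90*h - 72) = (h - 1)^2*(h^4 + 2*h^3 - 17*h^2 - 18*h + 72) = (h - 1)^2*(h + 3)*(h^3 - h^2 - 14*h + 24) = (h - 2)*(h - 1)^2*(h + 3)*(h^2 + h - 12) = (h - 3)*(h - 2)*(h - 1)^2*(h + 3)*(h + 4)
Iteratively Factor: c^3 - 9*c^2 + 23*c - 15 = (c - 3)*(c^2 - 6*c + 5) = (c - 3)*(c - 1)*(c - 5)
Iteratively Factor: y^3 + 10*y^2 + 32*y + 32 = (y + 4)*(y^2 + 6*y + 8) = (y + 2)*(y + 4)*(y + 4)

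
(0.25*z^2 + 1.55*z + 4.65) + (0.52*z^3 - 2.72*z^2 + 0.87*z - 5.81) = 0.52*z^3 - 2.47*z^2 + 2.42*z - 1.16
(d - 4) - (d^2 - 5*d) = -d^2 + 6*d - 4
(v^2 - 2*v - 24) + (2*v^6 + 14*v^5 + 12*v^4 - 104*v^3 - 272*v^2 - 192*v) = 2*v^6 + 14*v^5 + 12*v^4 - 104*v^3 - 271*v^2 - 194*v - 24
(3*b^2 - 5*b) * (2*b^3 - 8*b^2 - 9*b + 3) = 6*b^5 - 34*b^4 + 13*b^3 + 54*b^2 - 15*b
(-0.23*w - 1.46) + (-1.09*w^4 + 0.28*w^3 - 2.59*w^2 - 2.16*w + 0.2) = -1.09*w^4 + 0.28*w^3 - 2.59*w^2 - 2.39*w - 1.26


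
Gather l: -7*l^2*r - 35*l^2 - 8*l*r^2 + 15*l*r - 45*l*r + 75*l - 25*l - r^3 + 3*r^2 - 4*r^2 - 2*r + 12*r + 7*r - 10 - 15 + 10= l^2*(-7*r - 35) + l*(-8*r^2 - 30*r + 50) - r^3 - r^2 + 17*r - 15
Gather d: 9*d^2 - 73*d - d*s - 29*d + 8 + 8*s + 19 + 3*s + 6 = 9*d^2 + d*(-s - 102) + 11*s + 33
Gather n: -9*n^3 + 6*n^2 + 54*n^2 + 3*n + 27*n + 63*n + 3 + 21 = -9*n^3 + 60*n^2 + 93*n + 24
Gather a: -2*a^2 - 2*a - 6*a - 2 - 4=-2*a^2 - 8*a - 6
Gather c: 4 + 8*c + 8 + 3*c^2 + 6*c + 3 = 3*c^2 + 14*c + 15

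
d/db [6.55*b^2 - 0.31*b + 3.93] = 13.1*b - 0.31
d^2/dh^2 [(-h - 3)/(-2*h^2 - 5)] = 4*(8*h^2*(h + 3) - 3*(h + 1)*(2*h^2 + 5))/(2*h^2 + 5)^3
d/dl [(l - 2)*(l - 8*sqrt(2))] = 2*l - 8*sqrt(2) - 2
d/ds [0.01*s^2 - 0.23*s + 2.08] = 0.02*s - 0.23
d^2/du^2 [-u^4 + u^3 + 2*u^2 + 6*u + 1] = -12*u^2 + 6*u + 4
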